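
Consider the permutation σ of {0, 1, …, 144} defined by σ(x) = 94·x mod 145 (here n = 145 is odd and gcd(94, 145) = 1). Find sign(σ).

+1

Trace 94: π^k(94) = [94, 136, 24, 81, 74, 141, 59] for k=0..6.
Cycle lengths of π_94 on ℤ/145ℤ: [14, 14, 14, 14, 14, 14, 14, 14, 7, 7, 7, 7, 2, 2, 1]; 15 cycles in total.
sign(π) = (−1)^{n − #cycles} = (−1)^{145−15} = (−1)^130 = +1.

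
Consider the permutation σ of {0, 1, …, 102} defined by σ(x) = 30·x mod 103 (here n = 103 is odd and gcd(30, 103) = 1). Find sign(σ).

Trace 34: π^k(34) = [34, 93, 9, 64, 66, 23, 72] for k=0..6.
Cycle lengths of π_30 on ℤ/103ℤ: [17, 17, 17, 17, 17, 17, 1]; 7 cycles in total.
n − c = 103 − 7 = 96; sign = (−1)^96 = +1.

+1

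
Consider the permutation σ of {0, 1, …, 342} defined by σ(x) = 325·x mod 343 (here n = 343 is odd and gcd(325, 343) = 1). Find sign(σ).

Trace 342: π^k(342) = [342, 18, 19, 1, 325, 324] for k=0..5.
π_325 has 58 disjoint cycles with lengths [6, 6, 6, 6, 6, 6, 6, 6, 6, 6, 6, 6, 6, 6, 6, 6, 6, 6, 6, 6, 6, 6, 6, 6, 6, 6, 6, 6, 6, 6, 6, 6, 6, 6, 6, 6, 6, 6, 6, 6, 6, 6, 6, 6, 6, 6, 6, 6, 6, 6, 6, 6, 6, 6, 6, 6, 6, 1] on {0,…,342}.
Σ(ℓ_i−1) = 343−58 = 285; sign = (−1)^285 = -1.
Check: (325/343) = -1 by Zolotarev.

-1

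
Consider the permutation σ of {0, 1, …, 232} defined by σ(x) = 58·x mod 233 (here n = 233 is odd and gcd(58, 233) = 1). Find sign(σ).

Trace 131: π^k(131) = [131, 142, 81, 38, 107, 148, 196] for k=0..6.
5 cycles of lengths [58, 58, 58, 58, 1].
5 cycles on 233: each ℓ→(−1)^(ℓ−1), product (−1)^228 = +1.
Check: (58/233) = +1 by Zolotarev.

+1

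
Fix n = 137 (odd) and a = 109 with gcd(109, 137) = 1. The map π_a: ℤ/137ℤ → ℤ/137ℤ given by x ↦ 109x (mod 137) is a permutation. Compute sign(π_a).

+1

Start at x=22: 22 → 69 → 123 → 118 → 121 → 37 → 60 → … (one orbit).
Cycle type of π: 68×2 + 1; total 3 cycles.
Σ(ℓ_i−1) = 137−3 = 134; sign = (−1)^134 = +1.
Zolotarev: (109|137) = +1, matching the cycle-count sign.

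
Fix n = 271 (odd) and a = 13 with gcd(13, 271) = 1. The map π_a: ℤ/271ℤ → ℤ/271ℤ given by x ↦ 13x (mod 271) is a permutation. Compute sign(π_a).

-1

Trace 1: π^k(1) = [1, 13, 169, 29, 106, 23, 28] for k=0..6.
Cycle type of π: 18×15 + 1; total 16 cycles.
16 cycles on 271: each ℓ→(−1)^(ℓ−1), product (−1)^255 = -1.
(13|271)_J = -1 (Zolotarev's lemma cross-check).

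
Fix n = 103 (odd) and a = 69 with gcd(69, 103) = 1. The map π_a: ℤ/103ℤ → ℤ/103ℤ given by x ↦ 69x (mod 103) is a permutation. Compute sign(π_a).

-1

Start at x=37: 37 → 81 → 27 → 9 → 3 → 1 → 69 → … (one orbit).
4 cycles of lengths [34, 34, 34, 1].
4 cycles on 103: each ℓ→(−1)^(ℓ−1), product (−1)^99 = -1.
The Jacobi symbol (69|103) = -1 (Zolotarev) agrees.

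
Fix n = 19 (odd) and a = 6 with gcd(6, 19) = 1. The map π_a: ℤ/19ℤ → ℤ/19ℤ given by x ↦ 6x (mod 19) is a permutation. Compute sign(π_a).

Trace 6: π^k(6) = [6, 17, 7, 4, 5, 11, 9] for k=0..6.
Cycle lengths of π_6 on ℤ/19ℤ: [9, 9, 1]; 3 cycles in total.
With 3 cycles on 19 points, sign = (−1)^{19−3} = +1.

+1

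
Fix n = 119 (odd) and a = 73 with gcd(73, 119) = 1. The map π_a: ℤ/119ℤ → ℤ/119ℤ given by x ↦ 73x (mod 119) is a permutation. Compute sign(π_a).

Start at x=36: 36 → 10 → 16 → 97 → 60 → 96 → 106 → … (one orbit).
π_73 has 5 disjoint cycles with lengths [48, 48, 16, 6, 1] on {0,…,118}.
sign(π) = (−1)^{n − #cycles} = (−1)^{119−5} = (−1)^114 = +1.
The Jacobi symbol (73|119) = +1 (Zolotarev) agrees.

+1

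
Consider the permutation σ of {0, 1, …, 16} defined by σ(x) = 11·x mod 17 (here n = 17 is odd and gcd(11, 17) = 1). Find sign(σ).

Trace 13: π^k(13) = [13, 7, 9, 14, 1, 11, 2] for k=0..6.
The orbit structure of x ↦ 11x mod 17: 2 orbits of sizes [16, 1].
sign(π) = (−1)^{n − #cycles} = (−1)^{17−2} = (−1)^15 = -1.
Zolotarev: (11|17) = -1, matching the cycle-count sign.

-1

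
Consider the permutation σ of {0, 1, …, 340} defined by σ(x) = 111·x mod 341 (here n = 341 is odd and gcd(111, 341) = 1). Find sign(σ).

+1

Orbit of 276 under x↦111x: [276, 287, 144, 298, 1, 111, 45]… (length divides ord_341(111)).
Cycle lengths of π_111 on ℤ/341ℤ: [15, 15, 15, 15, 15, 15, 15, 15, 15, 15, 15, 15, 15, 15, 15, 15, 15, 15, 15, 15, 15, 15, 1, 1, 1, 1, 1, 1, 1, 1, 1, 1, 1]; 33 cycles in total.
n − c = 341 − 33 = 308; sign = (−1)^308 = +1.
(111|341)_J = +1 (Zolotarev's lemma cross-check).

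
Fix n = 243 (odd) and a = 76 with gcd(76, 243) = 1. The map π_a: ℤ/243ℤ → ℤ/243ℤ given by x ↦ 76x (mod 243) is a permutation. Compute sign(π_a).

Trace 241: π^k(241) = [241, 91, 112, 7, 46, 94, 97] for k=0..6.
The orbit structure of x ↦ 76x mod 243: 11 orbits of sizes [81, 81, 27, 27, 9, 9, 3, 3, 1, 1, 1].
Σ(ℓ_i−1) = 243−11 = 232; sign = (−1)^232 = +1.

+1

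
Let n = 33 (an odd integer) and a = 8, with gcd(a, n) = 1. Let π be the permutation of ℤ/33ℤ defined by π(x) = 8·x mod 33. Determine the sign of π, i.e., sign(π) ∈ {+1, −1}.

Start at x=25: 25 → 2 → 16 → 29 → 1 → 8 → 31 → … (one orbit).
5 cycles of lengths [10, 10, 10, 2, 1].
With 5 cycles on 33 points, sign = (−1)^{33−5} = +1.

+1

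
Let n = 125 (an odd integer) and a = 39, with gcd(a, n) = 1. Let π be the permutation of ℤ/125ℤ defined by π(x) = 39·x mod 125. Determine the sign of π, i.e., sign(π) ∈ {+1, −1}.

+1

Start at x=39: 39 → 21 → 69 → 66 → 74 → 11 → 54 → … (one orbit).
π_39 has 7 disjoint cycles with lengths [50, 50, 10, 10, 2, 2, 1] on {0,…,124}.
n − c = 125 − 7 = 118; sign = (−1)^118 = +1.
Zolotarev: (39|125) = +1, matching the cycle-count sign.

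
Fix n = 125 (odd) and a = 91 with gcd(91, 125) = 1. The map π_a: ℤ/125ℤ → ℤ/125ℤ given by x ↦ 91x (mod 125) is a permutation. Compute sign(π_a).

+1

Trace 116: π^k(116) = [116, 56, 96, 111, 101, 66, 6] for k=0..6.
π_91 has 13 disjoint cycles with lengths [25, 25, 25, 25, 5, 5, 5, 5, 1, 1, 1, 1, 1] on {0,…,124}.
125 − 13 = 112 transpositions; sign(π) = (−1)^112 = +1.
Via Zolotarev, sign(π_{91}) = (91|125) = +1.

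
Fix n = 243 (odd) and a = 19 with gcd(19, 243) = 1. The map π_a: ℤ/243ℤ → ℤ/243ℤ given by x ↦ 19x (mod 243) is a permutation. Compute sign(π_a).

Trace 208: π^k(208) = [208, 64, 1, 19, 118, 55, 73] for k=0..6.
Cycle type of π: 27×6 + 9×6 + 3×6 + 1×9; total 27 cycles.
With 27 cycles on 243 points, sign = (−1)^{243−27} = +1.

+1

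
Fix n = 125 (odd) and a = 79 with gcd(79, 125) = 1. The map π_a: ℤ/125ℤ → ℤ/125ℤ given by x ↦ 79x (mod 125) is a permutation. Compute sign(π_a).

Orbit of 106 under x↦79x: [106, 124, 46, 9, 86, 44, 101]… (length divides ord_125(79)).
Cycle type of π: 50×2 + 10×2 + 2×2 + 1; total 7 cycles.
125 − 7 = 118 transpositions; sign(π) = (−1)^118 = +1.

+1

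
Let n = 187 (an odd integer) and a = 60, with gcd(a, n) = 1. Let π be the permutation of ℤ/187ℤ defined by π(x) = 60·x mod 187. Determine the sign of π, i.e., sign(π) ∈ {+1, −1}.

+1

Orbit of 53 under x↦60x: [53, 1, 60, 47, 15, 152, 144]… (length divides ord_187(60)).
Cycle lengths of π_60 on ℤ/187ℤ: [40, 40, 40, 40, 8, 8, 5, 5, 1]; 9 cycles in total.
n − c = 187 − 9 = 178; sign = (−1)^178 = +1.
The Jacobi symbol (60|187) = +1 (Zolotarev) agrees.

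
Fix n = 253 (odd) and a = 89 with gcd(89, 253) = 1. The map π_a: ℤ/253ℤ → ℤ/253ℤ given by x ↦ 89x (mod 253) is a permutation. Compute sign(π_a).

Trace 221: π^k(221) = [221, 188, 34, 243, 122, 232, 155] for k=0..6.
The orbit structure of x ↦ 89x mod 253: 22 orbits of sizes [22, 22, 22, 22, 22, 22, 22, 22, 22, 22, 22, 1, 1, 1, 1, 1, 1, 1, 1, 1, 1, 1].
253 − 22 = 231 transpositions; sign(π) = (−1)^231 = -1.

-1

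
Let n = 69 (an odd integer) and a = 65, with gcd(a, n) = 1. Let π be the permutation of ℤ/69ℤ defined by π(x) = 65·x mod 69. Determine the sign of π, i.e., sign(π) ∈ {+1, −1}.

+1

Start at x=53: 53 → 64 → 20 → 58 → 44 → 31 → 14 → … (one orbit).
π_65 has 5 disjoint cycles with lengths [22, 22, 22, 2, 1] on {0,…,68}.
n − c = 69 − 5 = 64; sign = (−1)^64 = +1.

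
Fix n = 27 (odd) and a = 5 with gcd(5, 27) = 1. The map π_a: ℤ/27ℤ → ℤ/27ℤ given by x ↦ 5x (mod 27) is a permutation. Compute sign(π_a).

Orbit of 2 under x↦5x: [2, 10, 23, 7, 8, 13, 11]… (length divides ord_27(5)).
4 cycles of lengths [18, 6, 2, 1].
27 − 4 = 23 transpositions; sign(π) = (−1)^23 = -1.

-1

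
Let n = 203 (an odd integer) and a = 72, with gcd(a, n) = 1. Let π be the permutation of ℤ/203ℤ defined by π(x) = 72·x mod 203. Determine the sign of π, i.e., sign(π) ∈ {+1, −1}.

-1

Trace 43: π^k(43) = [43, 51, 18, 78, 135, 179, 99] for k=0..6.
The orbit structure of x ↦ 72x mod 203: 6 orbits of sizes [84, 84, 28, 3, 3, 1].
203 − 6 = 197 transpositions; sign(π) = (−1)^197 = -1.
(72|203)_J = -1 (Zolotarev's lemma cross-check).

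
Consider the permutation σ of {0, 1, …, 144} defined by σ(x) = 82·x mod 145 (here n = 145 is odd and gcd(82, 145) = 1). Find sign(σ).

Start at x=141: 141 → 107 → 74 → 123 → 81 → 117 → 24 → … (one orbit).
10 cycles of lengths [28, 28, 28, 28, 7, 7, 7, 7, 4, 1].
10 cycles on 145: each ℓ→(−1)^(ℓ−1), product (−1)^135 = -1.
The Jacobi symbol (82|145) = -1 (Zolotarev) agrees.

-1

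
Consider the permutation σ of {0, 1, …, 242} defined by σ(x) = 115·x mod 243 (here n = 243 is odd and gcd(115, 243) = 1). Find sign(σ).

Orbit of 13 under x↦115x: [13, 37, 124, 166, 136, 88, 157]… (length divides ord_243(115)).
Cycle type of π: 81×2 + 27×2 + 9×2 + 3×2 + 1×3; total 11 cycles.
11 cycles on 243: each ℓ→(−1)^(ℓ−1), product (−1)^232 = +1.
Check: (115/243) = +1 by Zolotarev.

+1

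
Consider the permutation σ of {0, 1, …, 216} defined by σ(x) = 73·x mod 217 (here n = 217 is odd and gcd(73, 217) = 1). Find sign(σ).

+1

Start at x=165: 165 → 110 → 1 → 73 → 121 → 153 → 102 → … (one orbit).
Cycle type of π: 30×7 + 6 + 1; total 9 cycles.
With 9 cycles on 217 points, sign = (−1)^{217−9} = +1.
(73|217)_J = +1 (Zolotarev's lemma cross-check).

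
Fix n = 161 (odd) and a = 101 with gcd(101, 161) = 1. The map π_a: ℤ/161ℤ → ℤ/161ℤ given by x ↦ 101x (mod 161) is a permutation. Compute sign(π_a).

Trace 101: π^k(101) = [101, 58, 62, 144, 54, 141, 73] for k=0..6.
Decompose π into cycles: lengths [66, 66, 11, 11, 6, 1] (6 cycles, including the fixed point 0).
161 − 6 = 155 transpositions; sign(π) = (−1)^155 = -1.

-1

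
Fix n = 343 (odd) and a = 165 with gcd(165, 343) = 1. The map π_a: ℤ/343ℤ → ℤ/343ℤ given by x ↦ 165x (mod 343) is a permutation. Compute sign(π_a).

Trace 214: π^k(214) = [214, 324, 295, 312, 30, 148, 67] for k=0..6.
π_165 has 31 disjoint cycles with lengths [21, 21, 21, 21, 21, 21, 21, 21, 21, 21, 21, 21, 21, 21, 3, 3, 3, 3, 3, 3, 3, 3, 3, 3, 3, 3, 3, 3, 3, 3, 1] on {0,…,342}.
343 − 31 = 312 transpositions; sign(π) = (−1)^312 = +1.

+1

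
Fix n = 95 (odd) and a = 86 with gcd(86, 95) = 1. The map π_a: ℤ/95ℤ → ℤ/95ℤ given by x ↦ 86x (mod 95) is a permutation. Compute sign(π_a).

Orbit of 66 under x↦86x: [66, 71, 26, 51, 16, 46, 61]… (length divides ord_95(86)).
π_86 has 10 disjoint cycles with lengths [18, 18, 18, 18, 18, 1, 1, 1, 1, 1] on {0,…,94}.
Σ(ℓ_i−1) = 95−10 = 85; sign = (−1)^85 = -1.
Via Zolotarev, sign(π_{86}) = (86|95) = -1.

-1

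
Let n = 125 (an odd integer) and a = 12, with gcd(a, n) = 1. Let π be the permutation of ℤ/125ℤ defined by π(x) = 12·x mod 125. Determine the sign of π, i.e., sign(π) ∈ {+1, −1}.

-1

Start at x=88: 88 → 56 → 47 → 64 → 18 → 91 → 92 → … (one orbit).
π_12 has 4 disjoint cycles with lengths [100, 20, 4, 1] on {0,…,124}.
With 4 cycles on 125 points, sign = (−1)^{125−4} = -1.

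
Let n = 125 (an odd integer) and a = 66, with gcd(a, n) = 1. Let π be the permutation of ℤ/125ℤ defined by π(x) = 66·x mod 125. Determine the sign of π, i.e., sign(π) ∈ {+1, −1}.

+1

Trace 31: π^k(31) = [31, 46, 36, 1, 66, 106, 121] for k=0..6.
Decompose π into cycles: lengths [25, 25, 25, 25, 5, 5, 5, 5, 1, 1, 1, 1, 1] (13 cycles, including the fixed point 0).
With 13 cycles on 125 points, sign = (−1)^{125−13} = +1.
(66|125)_J = +1 (Zolotarev's lemma cross-check).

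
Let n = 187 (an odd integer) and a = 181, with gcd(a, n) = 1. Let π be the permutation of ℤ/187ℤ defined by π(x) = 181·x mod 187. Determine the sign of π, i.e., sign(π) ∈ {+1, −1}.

-1

Start at x=157: 157 → 180 → 42 → 122 → 16 → 91 → 15 → … (one orbit).
6 cycles of lengths [80, 80, 16, 5, 5, 1].
Σ(ℓ_i−1) = 187−6 = 181; sign = (−1)^181 = -1.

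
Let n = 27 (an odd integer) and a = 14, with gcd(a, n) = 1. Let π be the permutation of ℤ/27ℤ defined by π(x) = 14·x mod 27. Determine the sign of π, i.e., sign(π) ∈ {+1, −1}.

Start at x=13: 13 → 20 → 10 → 5 → 16 → 8 → 4 → … (one orbit).
Cycle type of π: 18 + 6 + 2 + 1; total 4 cycles.
27 − 4 = 23 transpositions; sign(π) = (−1)^23 = -1.
Via Zolotarev, sign(π_{14}) = (14|27) = -1.

-1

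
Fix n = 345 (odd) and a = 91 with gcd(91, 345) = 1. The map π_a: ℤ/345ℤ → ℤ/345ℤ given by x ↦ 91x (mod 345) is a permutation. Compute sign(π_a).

Orbit of 91 under x↦91x: [91, 1]… (length divides ord_345(91)).
Cycle type of π: 2×165 + 1×15; total 180 cycles.
180 cycles on 345: each ℓ→(−1)^(ℓ−1), product (−1)^165 = -1.

-1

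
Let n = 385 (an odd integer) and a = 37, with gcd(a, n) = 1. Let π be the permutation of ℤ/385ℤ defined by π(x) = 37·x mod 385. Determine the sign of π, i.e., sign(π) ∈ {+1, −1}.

-1

Start at x=113: 113 → 331 → 312 → 379 → 163 → 256 → 232 → … (one orbit).
18 cycles of lengths [60, 60, 60, 60, 20, 20, 15, 15, 15, 15, 12, 12, 5, 5, 4, 3, 3, 1].
sign(π) = (−1)^{n − #cycles} = (−1)^{385−18} = (−1)^367 = -1.
Check: (37/385) = -1 by Zolotarev.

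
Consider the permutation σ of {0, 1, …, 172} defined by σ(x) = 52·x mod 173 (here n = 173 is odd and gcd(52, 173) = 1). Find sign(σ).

+1

Trace 160: π^k(160) = [160, 16, 140, 14, 36, 142, 118] for k=0..6.
The orbit structure of x ↦ 52x mod 173: 5 orbits of sizes [43, 43, 43, 43, 1].
5 cycles on 173: each ℓ→(−1)^(ℓ−1), product (−1)^168 = +1.
Check: (52/173) = +1 by Zolotarev.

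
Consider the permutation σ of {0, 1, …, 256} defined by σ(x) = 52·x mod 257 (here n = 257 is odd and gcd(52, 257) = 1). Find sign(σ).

Start at x=205: 205 → 123 → 228 → 34 → 226 → 187 → 215 → … (one orbit).
Cycle lengths of π_52 on ℤ/257ℤ: [128, 128, 1]; 3 cycles in total.
sign(π) = (−1)^{n − #cycles} = (−1)^{257−3} = (−1)^254 = +1.
The Jacobi symbol (52|257) = +1 (Zolotarev) agrees.

+1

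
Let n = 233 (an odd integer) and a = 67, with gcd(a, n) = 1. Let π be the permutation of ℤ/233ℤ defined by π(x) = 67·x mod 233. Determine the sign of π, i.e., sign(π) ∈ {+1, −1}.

Start at x=32: 32 → 47 → 120 → 118 → 217 → 93 → 173 → … (one orbit).
π_67 has 2 disjoint cycles with lengths [232, 1] on {0,…,232}.
sign(π) = (−1)^{n − #cycles} = (−1)^{233−2} = (−1)^231 = -1.

-1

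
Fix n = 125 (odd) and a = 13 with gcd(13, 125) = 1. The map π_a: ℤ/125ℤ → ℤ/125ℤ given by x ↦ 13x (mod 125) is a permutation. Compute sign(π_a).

Trace 34: π^k(34) = [34, 67, 121, 73, 74, 87, 6] for k=0..6.
Cycle type of π: 100 + 20 + 4 + 1; total 4 cycles.
125 − 4 = 121 transpositions; sign(π) = (−1)^121 = -1.
The Jacobi symbol (13|125) = -1 (Zolotarev) agrees.

-1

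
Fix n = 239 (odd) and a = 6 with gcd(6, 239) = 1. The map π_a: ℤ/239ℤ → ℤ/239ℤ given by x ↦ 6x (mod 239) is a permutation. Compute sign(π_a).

+1

Orbit of 6 under x↦6x: [6, 36, 216, 101, 128, 51, 67]… (length divides ord_239(6)).
15 cycles of lengths [17, 17, 17, 17, 17, 17, 17, 17, 17, 17, 17, 17, 17, 17, 1].
Σ(ℓ_i−1) = 239−15 = 224; sign = (−1)^224 = +1.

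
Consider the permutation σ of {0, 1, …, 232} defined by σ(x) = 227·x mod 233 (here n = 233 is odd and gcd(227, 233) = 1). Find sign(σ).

Trace 123: π^k(123) = [123, 194, 1, 227, 36, 17, 131] for k=0..6.
Decompose π into cycles: lengths [232, 1] (2 cycles, including the fixed point 0).
sign(π) = (−1)^{n − #cycles} = (−1)^{233−2} = (−1)^231 = -1.
Via Zolotarev, sign(π_{227}) = (227|233) = -1.

-1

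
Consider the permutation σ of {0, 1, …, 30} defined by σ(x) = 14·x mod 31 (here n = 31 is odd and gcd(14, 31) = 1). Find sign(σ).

+1

Start at x=5: 5 → 8 → 19 → 18 → 4 → 25 → 9 → … (one orbit).
Cycle lengths of π_14 on ℤ/31ℤ: [15, 15, 1]; 3 cycles in total.
3 cycles on 31: each ℓ→(−1)^(ℓ−1), product (−1)^28 = +1.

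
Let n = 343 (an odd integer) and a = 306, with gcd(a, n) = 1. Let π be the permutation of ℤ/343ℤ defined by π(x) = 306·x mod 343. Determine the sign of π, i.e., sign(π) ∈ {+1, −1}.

-1

Start at x=331: 331 → 101 → 36 → 40 → 235 → 223 → 324 → … (one orbit).
Decompose π into cycles: lengths [294, 42, 6, 1] (4 cycles, including the fixed point 0).
Σ(ℓ_i−1) = 343−4 = 339; sign = (−1)^339 = -1.
Zolotarev: (306|343) = -1, matching the cycle-count sign.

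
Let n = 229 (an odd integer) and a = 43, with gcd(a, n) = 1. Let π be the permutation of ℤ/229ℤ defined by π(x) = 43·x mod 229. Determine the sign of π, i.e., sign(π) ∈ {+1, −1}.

+1

Orbit of 16 under x↦43x: [16, 1, 43, 17, 44, 60, 61]… (length divides ord_229(43)).
π_43 has 13 disjoint cycles with lengths [19, 19, 19, 19, 19, 19, 19, 19, 19, 19, 19, 19, 1] on {0,…,228}.
13 cycles on 229: each ℓ→(−1)^(ℓ−1), product (−1)^216 = +1.
(43|229)_J = +1 (Zolotarev's lemma cross-check).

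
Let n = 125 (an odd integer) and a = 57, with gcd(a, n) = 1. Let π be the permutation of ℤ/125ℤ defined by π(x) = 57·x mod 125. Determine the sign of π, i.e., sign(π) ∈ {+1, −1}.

-1

Orbit of 68 under x↦57x: [68, 1, 57, 124]… (length divides ord_125(57)).
Decompose π into cycles: lengths [4, 4, 4, 4, 4, 4, 4, 4, 4, 4, 4, 4, 4, 4, 4, 4, 4, 4, 4, 4, 4, 4, 4, 4, 4, 4, 4, 4, 4, 4, 4, 1] (32 cycles, including the fixed point 0).
With 32 cycles on 125 points, sign = (−1)^{125−32} = -1.
Check: (57/125) = -1 by Zolotarev.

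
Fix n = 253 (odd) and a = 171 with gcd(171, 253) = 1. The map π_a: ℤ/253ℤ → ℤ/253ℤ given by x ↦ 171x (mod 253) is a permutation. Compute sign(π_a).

+1

Start at x=213: 213 → 244 → 232 → 204 → 223 → 183 → 174 → … (one orbit).
Decompose π into cycles: lengths [110, 110, 22, 10, 1] (5 cycles, including the fixed point 0).
With 5 cycles on 253 points, sign = (−1)^{253−5} = +1.
Check: (171/253) = +1 by Zolotarev.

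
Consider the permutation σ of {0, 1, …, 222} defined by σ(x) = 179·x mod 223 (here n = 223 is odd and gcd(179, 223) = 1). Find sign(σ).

+1

Trace 152: π^k(152) = [152, 2, 135, 81, 4, 47, 162] for k=0..6.
3 cycles of lengths [111, 111, 1].
223 − 3 = 220 transpositions; sign(π) = (−1)^220 = +1.
Zolotarev: (179|223) = +1, matching the cycle-count sign.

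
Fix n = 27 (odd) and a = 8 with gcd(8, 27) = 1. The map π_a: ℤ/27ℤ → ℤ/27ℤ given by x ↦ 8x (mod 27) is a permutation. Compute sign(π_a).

Start at x=1: 1 → 8 → 10 → 26 → 19 → 17 → 1 (one orbit).
8 cycles of lengths [6, 6, 6, 2, 2, 2, 2, 1].
sign(π) = (−1)^{n − #cycles} = (−1)^{27−8} = (−1)^19 = -1.
(8|27)_J = -1 (Zolotarev's lemma cross-check).

-1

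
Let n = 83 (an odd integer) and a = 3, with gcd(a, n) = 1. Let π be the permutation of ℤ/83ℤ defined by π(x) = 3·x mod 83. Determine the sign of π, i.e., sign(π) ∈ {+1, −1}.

Trace 63: π^k(63) = [63, 23, 69, 41, 40, 37, 28] for k=0..6.
Decompose π into cycles: lengths [41, 41, 1] (3 cycles, including the fixed point 0).
Σ(ℓ_i−1) = 83−3 = 80; sign = (−1)^80 = +1.
Zolotarev: (3|83) = +1, matching the cycle-count sign.

+1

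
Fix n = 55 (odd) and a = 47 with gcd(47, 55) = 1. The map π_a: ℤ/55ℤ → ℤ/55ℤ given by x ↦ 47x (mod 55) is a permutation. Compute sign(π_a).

Orbit of 12 under x↦47x: [12, 14, 53, 16, 37, 34, 3]… (length divides ord_55(47)).
The orbit structure of x ↦ 47x mod 55: 6 orbits of sizes [20, 20, 5, 5, 4, 1].
With 6 cycles on 55 points, sign = (−1)^{55−6} = -1.
Check: (47/55) = -1 by Zolotarev.

-1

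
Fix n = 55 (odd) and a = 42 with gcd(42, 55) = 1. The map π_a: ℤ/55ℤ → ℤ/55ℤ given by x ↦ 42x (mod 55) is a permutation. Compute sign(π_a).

-1

Orbit of 34 under x↦42x: [34, 53, 26, 47, 49, 23, 31]… (length divides ord_55(42)).
π_42 has 6 disjoint cycles with lengths [20, 20, 5, 5, 4, 1] on {0,…,54}.
55 − 6 = 49 transpositions; sign(π) = (−1)^49 = -1.
Via Zolotarev, sign(π_{42}) = (42|55) = -1.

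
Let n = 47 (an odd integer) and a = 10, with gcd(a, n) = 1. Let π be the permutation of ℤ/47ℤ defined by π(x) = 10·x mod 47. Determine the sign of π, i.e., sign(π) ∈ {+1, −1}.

-1

Orbit of 46 under x↦10x: [46, 37, 41, 34, 11, 16, 19]… (length divides ord_47(10)).
Decompose π into cycles: lengths [46, 1] (2 cycles, including the fixed point 0).
sign(π) = (−1)^{n − #cycles} = (−1)^{47−2} = (−1)^45 = -1.
Via Zolotarev, sign(π_{10}) = (10|47) = -1.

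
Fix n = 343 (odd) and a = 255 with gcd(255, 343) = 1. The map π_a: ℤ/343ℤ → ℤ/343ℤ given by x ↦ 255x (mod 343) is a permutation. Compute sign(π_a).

-1

Trace 101: π^k(101) = [101, 30, 104, 109, 12, 316, 318] for k=0..6.
Cycle lengths of π_255 on ℤ/343ℤ: [294, 42, 6, 1]; 4 cycles in total.
With 4 cycles on 343 points, sign = (−1)^{343−4} = -1.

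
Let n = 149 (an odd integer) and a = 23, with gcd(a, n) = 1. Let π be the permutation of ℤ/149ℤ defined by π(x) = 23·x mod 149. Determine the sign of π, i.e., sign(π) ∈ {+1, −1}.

-1

Orbit of 96 under x↦23x: [96, 122, 124, 21, 36, 83, 121]… (length divides ord_149(23)).
The orbit structure of x ↦ 23x mod 149: 2 orbits of sizes [148, 1].
Σ(ℓ_i−1) = 149−2 = 147; sign = (−1)^147 = -1.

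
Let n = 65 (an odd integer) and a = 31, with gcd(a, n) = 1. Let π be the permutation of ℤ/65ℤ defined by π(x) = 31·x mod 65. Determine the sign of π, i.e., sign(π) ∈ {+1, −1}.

Start at x=21: 21 → 1 → 31 → 51 → 21 (one orbit).
π_31 has 20 disjoint cycles with lengths [4, 4, 4, 4, 4, 4, 4, 4, 4, 4, 4, 4, 4, 4, 4, 1, 1, 1, 1, 1] on {0,…,64}.
n − c = 65 − 20 = 45; sign = (−1)^45 = -1.
The Jacobi symbol (31|65) = -1 (Zolotarev) agrees.

-1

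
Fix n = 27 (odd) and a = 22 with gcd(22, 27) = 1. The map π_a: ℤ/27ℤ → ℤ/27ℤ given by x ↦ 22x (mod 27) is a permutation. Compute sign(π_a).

+1

Trace 19: π^k(19) = [19, 13, 16, 1, 22, 25, 10] for k=0..6.
7 cycles of lengths [9, 9, 3, 3, 1, 1, 1].
27 − 7 = 20 transpositions; sign(π) = (−1)^20 = +1.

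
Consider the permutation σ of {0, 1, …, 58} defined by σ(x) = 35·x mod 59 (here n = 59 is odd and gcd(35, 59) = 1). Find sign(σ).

+1

Orbit of 1 under x↦35x: [1, 35, 45, 41, 19, 16, 29]… (length divides ord_59(35)).
3 cycles of lengths [29, 29, 1].
n − c = 59 − 3 = 56; sign = (−1)^56 = +1.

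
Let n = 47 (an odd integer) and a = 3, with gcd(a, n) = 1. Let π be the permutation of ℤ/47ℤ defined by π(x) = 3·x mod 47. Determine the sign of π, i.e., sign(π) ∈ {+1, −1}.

Orbit of 2 under x↦3x: [2, 6, 18, 7, 21, 16, 1]… (length divides ord_47(3)).
Cycle type of π: 23×2 + 1; total 3 cycles.
47 − 3 = 44 transpositions; sign(π) = (−1)^44 = +1.

+1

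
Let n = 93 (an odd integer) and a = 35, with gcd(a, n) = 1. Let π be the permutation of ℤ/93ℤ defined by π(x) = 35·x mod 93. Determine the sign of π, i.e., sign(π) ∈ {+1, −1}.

-1

Start at x=2: 2 → 70 → 32 → 4 → 47 → 64 → 8 → … (one orbit).
The orbit structure of x ↦ 35x mod 93: 14 orbits of sizes [10, 10, 10, 10, 10, 10, 5, 5, 5, 5, 5, 5, 2, 1].
14 cycles on 93: each ℓ→(−1)^(ℓ−1), product (−1)^79 = -1.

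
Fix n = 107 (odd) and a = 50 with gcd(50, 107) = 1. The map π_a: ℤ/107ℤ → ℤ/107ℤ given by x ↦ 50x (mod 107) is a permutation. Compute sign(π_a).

-1

Orbit of 59 under x↦50x: [59, 61, 54, 25, 73, 12, 65]… (length divides ord_107(50)).
The orbit structure of x ↦ 50x mod 107: 2 orbits of sizes [106, 1].
107 − 2 = 105 transpositions; sign(π) = (−1)^105 = -1.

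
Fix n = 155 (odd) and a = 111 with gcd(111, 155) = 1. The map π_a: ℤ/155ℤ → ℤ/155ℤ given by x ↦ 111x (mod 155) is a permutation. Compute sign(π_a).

+1

Orbit of 101 under x↦111x: [101, 51, 81, 1, 111, 76, 66]… (length divides ord_155(111)).
Cycle lengths of π_111 on ℤ/155ℤ: [15, 15, 15, 15, 15, 15, 15, 15, 15, 15, 1, 1, 1, 1, 1]; 15 cycles in total.
155 − 15 = 140 transpositions; sign(π) = (−1)^140 = +1.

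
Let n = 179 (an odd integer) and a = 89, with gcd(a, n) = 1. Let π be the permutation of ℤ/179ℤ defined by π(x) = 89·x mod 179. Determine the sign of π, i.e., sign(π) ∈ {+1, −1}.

Start at x=89: 89 → 45 → 67 → 56 → 151 → 14 → 172 → … (one orbit).
The orbit structure of x ↦ 89x mod 179: 3 orbits of sizes [89, 89, 1].
3 cycles on 179: each ℓ→(−1)^(ℓ−1), product (−1)^176 = +1.

+1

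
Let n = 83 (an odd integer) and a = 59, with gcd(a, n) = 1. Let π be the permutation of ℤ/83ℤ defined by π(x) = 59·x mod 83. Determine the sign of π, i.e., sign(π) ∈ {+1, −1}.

+1

Orbit of 36 under x↦59x: [36, 49, 69, 4, 70, 63, 65]… (length divides ord_83(59)).
π_59 has 3 disjoint cycles with lengths [41, 41, 1] on {0,…,82}.
Σ(ℓ_i−1) = 83−3 = 80; sign = (−1)^80 = +1.
Zolotarev: (59|83) = +1, matching the cycle-count sign.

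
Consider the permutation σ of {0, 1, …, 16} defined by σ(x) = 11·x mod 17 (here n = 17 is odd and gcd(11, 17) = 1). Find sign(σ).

Start at x=4: 4 → 10 → 8 → 3 → 16 → 6 → 15 → … (one orbit).
2 cycles of lengths [16, 1].
With 2 cycles on 17 points, sign = (−1)^{17−2} = -1.
Zolotarev: (11|17) = -1, matching the cycle-count sign.

-1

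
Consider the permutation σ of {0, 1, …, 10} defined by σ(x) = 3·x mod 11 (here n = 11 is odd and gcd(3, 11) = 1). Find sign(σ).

Start at x=3: 3 → 9 → 5 → 4 → 1 → 3 (one orbit).
Decompose π into cycles: lengths [5, 5, 1] (3 cycles, including the fixed point 0).
sign(π) = (−1)^{n − #cycles} = (−1)^{11−3} = (−1)^8 = +1.
The Jacobi symbol (3|11) = +1 (Zolotarev) agrees.

+1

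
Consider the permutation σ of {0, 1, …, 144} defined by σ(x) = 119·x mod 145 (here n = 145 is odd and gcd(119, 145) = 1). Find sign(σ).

-1

Trace 114: π^k(114) = [114, 81, 69, 91, 99, 36, 79] for k=0..6.
The orbit structure of x ↦ 119x mod 145: 8 orbits of sizes [28, 28, 28, 28, 28, 2, 2, 1].
Σ(ℓ_i−1) = 145−8 = 137; sign = (−1)^137 = -1.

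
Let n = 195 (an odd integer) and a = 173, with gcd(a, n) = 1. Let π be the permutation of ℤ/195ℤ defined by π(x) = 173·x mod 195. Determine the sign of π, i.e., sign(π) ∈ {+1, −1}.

Trace 38: π^k(38) = [38, 139, 62, 1, 173, 94, 77] for k=0..6.
Decompose π into cycles: lengths [12, 12, 12, 12, 12, 12, 12, 12, 12, 12, 12, 12, 6, 6, 6, 6, 6, 6, 4, 4, 4, 2, 1] (23 cycles, including the fixed point 0).
With 23 cycles on 195 points, sign = (−1)^{195−23} = +1.
(173|195)_J = +1 (Zolotarev's lemma cross-check).

+1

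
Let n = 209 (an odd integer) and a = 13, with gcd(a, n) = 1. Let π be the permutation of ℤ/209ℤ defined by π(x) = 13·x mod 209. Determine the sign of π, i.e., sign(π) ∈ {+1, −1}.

Orbit of 188 under x↦13x: [188, 145, 4, 52, 49, 10, 130]… (length divides ord_209(13)).
π_13 has 5 disjoint cycles with lengths [90, 90, 18, 10, 1] on {0,…,208}.
sign(π) = (−1)^{n − #cycles} = (−1)^{209−5} = (−1)^204 = +1.
Via Zolotarev, sign(π_{13}) = (13|209) = +1.

+1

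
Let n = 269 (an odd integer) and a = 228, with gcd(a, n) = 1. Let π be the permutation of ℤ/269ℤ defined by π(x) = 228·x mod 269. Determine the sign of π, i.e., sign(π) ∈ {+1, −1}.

+1

Orbit of 217 under x↦228x: [217, 249, 13, 5, 64, 66, 253]… (length divides ord_269(228)).
3 cycles of lengths [134, 134, 1].
n − c = 269 − 3 = 266; sign = (−1)^266 = +1.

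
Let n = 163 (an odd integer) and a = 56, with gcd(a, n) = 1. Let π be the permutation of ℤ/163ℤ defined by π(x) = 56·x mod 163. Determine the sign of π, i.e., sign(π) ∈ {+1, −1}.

+1

Orbit of 16 under x↦56x: [16, 81, 135, 62, 49, 136, 118]… (length divides ord_163(56)).
Cycle lengths of π_56 on ℤ/163ℤ: [81, 81, 1]; 3 cycles in total.
Σ(ℓ_i−1) = 163−3 = 160; sign = (−1)^160 = +1.
Via Zolotarev, sign(π_{56}) = (56|163) = +1.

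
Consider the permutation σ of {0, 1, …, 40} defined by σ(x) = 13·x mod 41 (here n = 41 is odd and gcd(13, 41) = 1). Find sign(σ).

Orbit of 1 under x↦13x: [1, 13, 5, 24, 25, 38, 2]… (length divides ord_41(13)).
Decompose π into cycles: lengths [40, 1] (2 cycles, including the fixed point 0).
n − c = 41 − 2 = 39; sign = (−1)^39 = -1.
Check: (13/41) = -1 by Zolotarev.

-1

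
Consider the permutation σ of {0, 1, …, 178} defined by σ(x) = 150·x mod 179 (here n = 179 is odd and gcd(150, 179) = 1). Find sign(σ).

Trace 9: π^k(9) = [9, 97, 51, 132, 110, 32, 146] for k=0..6.
Decompose π into cycles: lengths [178, 1] (2 cycles, including the fixed point 0).
2 cycles on 179: each ℓ→(−1)^(ℓ−1), product (−1)^177 = -1.
Check: (150/179) = -1 by Zolotarev.

-1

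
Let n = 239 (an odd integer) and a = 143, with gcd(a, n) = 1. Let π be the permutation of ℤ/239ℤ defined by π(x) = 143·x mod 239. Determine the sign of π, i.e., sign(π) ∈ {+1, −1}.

Start at x=9: 9 → 92 → 11 → 139 → 40 → 223 → 102 → … (one orbit).
Cycle lengths of π_143 on ℤ/239ℤ: [238, 1]; 2 cycles in total.
239 − 2 = 237 transpositions; sign(π) = (−1)^237 = -1.

-1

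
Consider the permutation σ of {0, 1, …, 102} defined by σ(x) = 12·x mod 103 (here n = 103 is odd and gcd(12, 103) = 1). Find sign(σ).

-1

Orbit of 68 under x↦12x: [68, 95, 7, 84, 81, 45, 25]… (length divides ord_103(12)).
The orbit structure of x ↦ 12x mod 103: 2 orbits of sizes [102, 1].
With 2 cycles on 103 points, sign = (−1)^{103−2} = -1.
Via Zolotarev, sign(π_{12}) = (12|103) = -1.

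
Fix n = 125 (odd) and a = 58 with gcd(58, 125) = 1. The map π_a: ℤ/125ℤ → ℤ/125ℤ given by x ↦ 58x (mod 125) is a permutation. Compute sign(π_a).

-1

Trace 59: π^k(59) = [59, 47, 101, 108, 14, 62, 96] for k=0..6.
Cycle type of π: 100 + 20 + 4 + 1; total 4 cycles.
125 − 4 = 121 transpositions; sign(π) = (−1)^121 = -1.
Via Zolotarev, sign(π_{58}) = (58|125) = -1.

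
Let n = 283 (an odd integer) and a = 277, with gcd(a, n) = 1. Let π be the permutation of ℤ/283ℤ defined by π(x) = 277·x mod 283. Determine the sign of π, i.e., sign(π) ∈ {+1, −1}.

Trace 88: π^k(88) = [88, 38, 55, 236, 282, 6, 247] for k=0..6.
Cycle lengths of π_277 on ℤ/283ℤ: [282, 1]; 2 cycles in total.
2 cycles on 283: each ℓ→(−1)^(ℓ−1), product (−1)^281 = -1.

-1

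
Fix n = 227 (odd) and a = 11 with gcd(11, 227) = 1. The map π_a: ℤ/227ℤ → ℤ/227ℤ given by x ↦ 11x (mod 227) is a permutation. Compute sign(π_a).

Orbit of 190 under x↦11x: [190, 47, 63, 12, 132, 90, 82]… (length divides ord_227(11)).
3 cycles of lengths [113, 113, 1].
n − c = 227 − 3 = 224; sign = (−1)^224 = +1.
(11|227)_J = +1 (Zolotarev's lemma cross-check).

+1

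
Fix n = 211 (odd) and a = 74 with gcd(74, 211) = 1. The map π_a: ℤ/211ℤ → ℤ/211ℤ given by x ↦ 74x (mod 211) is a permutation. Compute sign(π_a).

-1

Start at x=71: 71 → 190 → 134 → 210 → 137 → 10 → 107 → … (one orbit).
Cycle type of π: 30×7 + 1; total 8 cycles.
211 − 8 = 203 transpositions; sign(π) = (−1)^203 = -1.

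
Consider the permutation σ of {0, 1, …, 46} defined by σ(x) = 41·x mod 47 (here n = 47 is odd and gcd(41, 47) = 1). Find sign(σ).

Orbit of 40 under x↦41x: [40, 42, 30, 8, 46, 6, 11]… (length divides ord_47(41)).
Cycle lengths of π_41 on ℤ/47ℤ: [46, 1]; 2 cycles in total.
2 cycles on 47: each ℓ→(−1)^(ℓ−1), product (−1)^45 = -1.

-1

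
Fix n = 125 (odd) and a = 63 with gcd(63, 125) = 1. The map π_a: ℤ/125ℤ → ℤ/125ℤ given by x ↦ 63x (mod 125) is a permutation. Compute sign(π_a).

-1

Trace 41: π^k(41) = [41, 83, 104, 52, 26, 13, 69] for k=0..6.
The orbit structure of x ↦ 63x mod 125: 4 orbits of sizes [100, 20, 4, 1].
Σ(ℓ_i−1) = 125−4 = 121; sign = (−1)^121 = -1.
Check: (63/125) = -1 by Zolotarev.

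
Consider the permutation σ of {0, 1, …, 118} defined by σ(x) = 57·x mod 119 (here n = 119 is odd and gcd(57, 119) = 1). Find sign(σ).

-1

Trace 92: π^k(92) = [92, 8, 99, 50, 113, 15, 22] for k=0..6.
Cycle type of π: 16×7 + 1×7; total 14 cycles.
n − c = 119 − 14 = 105; sign = (−1)^105 = -1.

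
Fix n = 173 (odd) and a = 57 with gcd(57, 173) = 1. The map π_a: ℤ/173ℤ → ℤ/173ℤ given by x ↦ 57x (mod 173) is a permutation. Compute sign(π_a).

Start at x=139: 139 → 138 → 81 → 119 → 36 → 149 → 16 → … (one orbit).
Cycle lengths of π_57 on ℤ/173ℤ: [43, 43, 43, 43, 1]; 5 cycles in total.
With 5 cycles on 173 points, sign = (−1)^{173−5} = +1.
(57|173)_J = +1 (Zolotarev's lemma cross-check).

+1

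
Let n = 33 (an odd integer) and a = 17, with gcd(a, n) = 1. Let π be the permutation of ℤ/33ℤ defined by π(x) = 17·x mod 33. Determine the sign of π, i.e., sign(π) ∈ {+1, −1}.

Orbit of 25 under x↦17x: [25, 29, 31, 32, 16, 8, 4]… (length divides ord_33(17)).
The orbit structure of x ↦ 17x mod 33: 5 orbits of sizes [10, 10, 10, 2, 1].
sign(π) = (−1)^{n − #cycles} = (−1)^{33−5} = (−1)^28 = +1.
Zolotarev: (17|33) = +1, matching the cycle-count sign.

+1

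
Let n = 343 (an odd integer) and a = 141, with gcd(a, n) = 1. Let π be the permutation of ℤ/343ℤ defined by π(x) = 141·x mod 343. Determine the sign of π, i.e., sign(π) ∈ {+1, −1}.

Start at x=232: 232 → 127 → 71 → 64 → 106 → 197 → 337 → … (one orbit).
Cycle type of π: 49×6 + 7×6 + 1×7; total 19 cycles.
Σ(ℓ_i−1) = 343−19 = 324; sign = (−1)^324 = +1.

+1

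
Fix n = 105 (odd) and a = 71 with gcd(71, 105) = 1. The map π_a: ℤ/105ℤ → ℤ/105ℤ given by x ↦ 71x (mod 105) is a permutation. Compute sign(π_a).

Trace 1: π^k(1) = [1, 71] for k=0..1.
π_71 has 70 disjoint cycles with lengths [2, 2, 2, 2, 2, 2, 2, 2, 2, 2, 2, 2, 2, 2, 2, 2, 2, 2, 2, 2, 2, 2, 2, 2, 2, 2, 2, 2, 2, 2, 2, 2, 2, 2, 2, 1, 1, 1, 1, 1, 1, 1, 1, 1, 1, 1, 1, 1, 1, 1, 1, 1, 1, 1, 1, 1, 1, 1, 1, 1, 1, 1, 1, 1, 1, 1, 1, 1, 1, 1] on {0,…,104}.
70 cycles on 105: each ℓ→(−1)^(ℓ−1), product (−1)^35 = -1.

-1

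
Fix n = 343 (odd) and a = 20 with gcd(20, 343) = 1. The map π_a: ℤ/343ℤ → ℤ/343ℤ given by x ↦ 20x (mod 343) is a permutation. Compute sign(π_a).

-1

Start at x=99: 99 → 265 → 155 → 13 → 260 → 55 → 71 → … (one orbit).
The orbit structure of x ↦ 20x mod 343: 10 orbits of sizes [98, 98, 98, 14, 14, 14, 2, 2, 2, 1].
343 − 10 = 333 transpositions; sign(π) = (−1)^333 = -1.
Via Zolotarev, sign(π_{20}) = (20|343) = -1.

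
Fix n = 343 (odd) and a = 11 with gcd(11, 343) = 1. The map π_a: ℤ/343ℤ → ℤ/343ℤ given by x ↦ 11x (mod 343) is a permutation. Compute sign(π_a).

Start at x=127: 127 → 25 → 275 → 281 → 4 → 44 → 141 → … (one orbit).
Cycle type of π: 147×2 + 21×2 + 3×2 + 1; total 7 cycles.
343 − 7 = 336 transpositions; sign(π) = (−1)^336 = +1.
The Jacobi symbol (11|343) = +1 (Zolotarev) agrees.

+1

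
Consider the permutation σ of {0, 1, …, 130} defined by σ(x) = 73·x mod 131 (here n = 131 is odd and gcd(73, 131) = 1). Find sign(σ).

-1

Trace 73: π^k(73) = [73, 89, 78, 61, 130, 58, 42] for k=0..6.
Cycle type of π: 10×13 + 1; total 14 cycles.
n − c = 131 − 14 = 117; sign = (−1)^117 = -1.
Check: (73/131) = -1 by Zolotarev.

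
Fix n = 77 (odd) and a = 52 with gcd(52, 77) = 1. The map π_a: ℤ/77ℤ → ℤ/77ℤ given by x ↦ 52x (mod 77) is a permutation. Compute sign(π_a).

+1

Trace 16: π^k(16) = [16, 62, 67, 19, 64, 17, 37] for k=0..6.
Decompose π into cycles: lengths [30, 30, 10, 6, 1] (5 cycles, including the fixed point 0).
Σ(ℓ_i−1) = 77−5 = 72; sign = (−1)^72 = +1.
Check: (52/77) = +1 by Zolotarev.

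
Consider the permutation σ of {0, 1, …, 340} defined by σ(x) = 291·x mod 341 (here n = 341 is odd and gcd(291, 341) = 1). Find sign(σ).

-1

Trace 295: π^k(295) = [295, 254, 258, 58, 169, 75, 1] for k=0..6.
The orbit structure of x ↦ 291x mod 341: 14 orbits of sizes [30, 30, 30, 30, 30, 30, 30, 30, 30, 30, 30, 5, 5, 1].
With 14 cycles on 341 points, sign = (−1)^{341−14} = -1.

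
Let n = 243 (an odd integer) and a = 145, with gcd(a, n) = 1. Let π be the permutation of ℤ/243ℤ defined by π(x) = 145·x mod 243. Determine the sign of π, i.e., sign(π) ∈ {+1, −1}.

Trace 100: π^k(100) = [100, 163, 64, 46, 109, 10, 235] for k=0..6.
Cycle type of π: 27×6 + 9×6 + 3×6 + 1×9; total 27 cycles.
sign(π) = (−1)^{n − #cycles} = (−1)^{243−27} = (−1)^216 = +1.
Zolotarev: (145|243) = +1, matching the cycle-count sign.

+1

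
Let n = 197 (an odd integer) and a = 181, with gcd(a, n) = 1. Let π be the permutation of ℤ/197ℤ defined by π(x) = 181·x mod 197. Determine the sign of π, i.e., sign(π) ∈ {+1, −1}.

Start at x=10: 10 → 37 → 196 → 16 → 138 → 156 → 65 → … (one orbit).
Decompose π into cycles: lengths [98, 98, 1] (3 cycles, including the fixed point 0).
With 3 cycles on 197 points, sign = (−1)^{197−3} = +1.
The Jacobi symbol (181|197) = +1 (Zolotarev) agrees.

+1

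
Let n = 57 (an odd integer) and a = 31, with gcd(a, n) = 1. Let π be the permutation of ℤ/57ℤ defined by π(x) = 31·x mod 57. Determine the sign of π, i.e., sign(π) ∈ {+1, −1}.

Trace 7: π^k(7) = [7, 46, 1, 31, 49, 37] for k=0..5.
The orbit structure of x ↦ 31x mod 57: 12 orbits of sizes [6, 6, 6, 6, 6, 6, 6, 6, 6, 1, 1, 1].
With 12 cycles on 57 points, sign = (−1)^{57−12} = -1.

-1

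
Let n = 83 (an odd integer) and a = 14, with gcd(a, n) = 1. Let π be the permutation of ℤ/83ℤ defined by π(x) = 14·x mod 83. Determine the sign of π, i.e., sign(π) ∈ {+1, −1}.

-1

Orbit of 78 under x↦14x: [78, 13, 16, 58, 65, 80, 41]… (length divides ord_83(14)).
Cycle type of π: 82 + 1; total 2 cycles.
Σ(ℓ_i−1) = 83−2 = 81; sign = (−1)^81 = -1.
Via Zolotarev, sign(π_{14}) = (14|83) = -1.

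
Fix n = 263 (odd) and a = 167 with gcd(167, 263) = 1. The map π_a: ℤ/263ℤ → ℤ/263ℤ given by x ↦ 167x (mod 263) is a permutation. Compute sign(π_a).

Orbit of 102 under x↦167x: [102, 202, 70, 118, 244, 246, 54]… (length divides ord_263(167)).
2 cycles of lengths [262, 1].
Σ(ℓ_i−1) = 263−2 = 261; sign = (−1)^261 = -1.

-1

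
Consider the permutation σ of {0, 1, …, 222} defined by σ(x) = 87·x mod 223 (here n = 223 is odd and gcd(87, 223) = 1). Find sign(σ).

Orbit of 49 under x↦87x: [49, 26, 32, 108, 30, 157, 56]… (length divides ord_223(87)).
The orbit structure of x ↦ 87x mod 223: 4 orbits of sizes [74, 74, 74, 1].
n − c = 223 − 4 = 219; sign = (−1)^219 = -1.
Via Zolotarev, sign(π_{87}) = (87|223) = -1.

-1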